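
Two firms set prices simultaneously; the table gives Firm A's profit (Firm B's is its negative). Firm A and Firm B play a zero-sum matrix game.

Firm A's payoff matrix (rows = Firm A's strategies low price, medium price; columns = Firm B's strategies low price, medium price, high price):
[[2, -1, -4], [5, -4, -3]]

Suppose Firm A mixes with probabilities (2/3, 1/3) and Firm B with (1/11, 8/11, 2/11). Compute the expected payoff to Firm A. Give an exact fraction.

-61/33

Against (1/11, 8/11, 2/11), each row's expected payoff is low price: -14/11; medium price: -3.
Taking the (2/3, 1/3)-weighted average: (2/3)·(-14/11) + (1/3)·(-3) = -61/33.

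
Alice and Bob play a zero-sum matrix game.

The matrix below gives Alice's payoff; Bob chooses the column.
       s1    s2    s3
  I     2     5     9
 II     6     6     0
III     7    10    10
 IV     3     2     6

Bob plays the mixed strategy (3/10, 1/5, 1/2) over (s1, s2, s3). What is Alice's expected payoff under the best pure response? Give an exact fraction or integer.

91/10

I: (2)·(3/10) + (5)·(1/5) + (9)·(1/2) = 61/10.
II: (6)·(3/10) + (6)·(1/5) + (0)·(1/2) = 3.
III: (7)·(3/10) + (10)·(1/5) + (10)·(1/2) = 91/10.
IV: (3)·(3/10) + (2)·(1/5) + (6)·(1/2) = 43/10.
The best pure response is III with expected payoff 91/10.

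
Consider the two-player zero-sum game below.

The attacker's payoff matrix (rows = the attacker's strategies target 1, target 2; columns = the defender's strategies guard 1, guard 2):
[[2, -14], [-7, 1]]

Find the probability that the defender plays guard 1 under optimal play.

5/8

Row minima are -14 and -7, so the attacker's maximin is -7; column maxima are 2 and 1, so the defender's minimax is 1. These differ, so the equilibrium is in mixed strategies.
Let the defender play guard 1 with probability q. The attacker is indifferent when 2q − 14(1−q) = −7q + (1−q), giving q = 5/8.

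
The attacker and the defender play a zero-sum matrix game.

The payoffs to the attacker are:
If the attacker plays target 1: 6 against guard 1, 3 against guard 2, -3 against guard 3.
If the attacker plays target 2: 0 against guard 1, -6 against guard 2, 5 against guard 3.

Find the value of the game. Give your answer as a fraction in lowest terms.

Column guard 1 is strictly dominated by guard 2 for the defender (it gives the attacker more in every row).
The remaining 2×2 game on (target 1, target 2) × (guard 2, guard 3) has no saddle point. Let the attacker play target 1 with probability p; indifference gives 3p − 6(1−p) = −3p + 5(1−p), so p = 11/17.
Similarly the defender's optimal q on guard 2 is 8/17, and the value is 3·(8/17) + (-3)·(9/17) = -3/17.

-3/17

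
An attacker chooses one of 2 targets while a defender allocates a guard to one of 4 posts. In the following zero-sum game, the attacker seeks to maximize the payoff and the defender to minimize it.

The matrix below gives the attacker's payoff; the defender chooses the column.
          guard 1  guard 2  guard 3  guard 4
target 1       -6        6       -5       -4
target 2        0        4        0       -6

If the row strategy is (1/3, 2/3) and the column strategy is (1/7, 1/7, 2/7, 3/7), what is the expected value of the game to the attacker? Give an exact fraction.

-50/21

Against (1/7, 1/7, 2/7, 3/7), each row's expected payoff is target 1: -22/7; target 2: -2.
Taking the (1/3, 2/3)-weighted average: (1/3)·(-22/7) + (2/3)·(-2) = -50/21.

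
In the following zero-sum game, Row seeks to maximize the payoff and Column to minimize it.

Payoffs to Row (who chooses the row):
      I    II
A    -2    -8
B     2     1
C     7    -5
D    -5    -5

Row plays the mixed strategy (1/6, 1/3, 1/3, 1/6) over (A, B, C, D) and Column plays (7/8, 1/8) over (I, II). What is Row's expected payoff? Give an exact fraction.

7/6

Against (7/8, 1/8), each row's expected payoff is A: -11/4; B: 15/8; C: 11/2; D: -5.
Taking the (1/6, 1/3, 1/3, 1/6)-weighted average: (1/6)·(-11/4) + (1/3)·(15/8) + (1/3)·(11/2) + (1/6)·(-5) = 7/6.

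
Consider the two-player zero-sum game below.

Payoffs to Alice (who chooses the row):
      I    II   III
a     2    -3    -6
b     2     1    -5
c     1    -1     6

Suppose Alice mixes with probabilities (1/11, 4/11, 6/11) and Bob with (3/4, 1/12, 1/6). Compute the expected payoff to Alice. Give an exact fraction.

Against (3/4, 1/12, 1/6), each row's expected payoff is a: 1/4; b: 3/4; c: 5/3.
Taking the (1/11, 4/11, 6/11)-weighted average: (1/11)·(1/4) + (4/11)·(3/4) + (6/11)·(5/3) = 53/44.

53/44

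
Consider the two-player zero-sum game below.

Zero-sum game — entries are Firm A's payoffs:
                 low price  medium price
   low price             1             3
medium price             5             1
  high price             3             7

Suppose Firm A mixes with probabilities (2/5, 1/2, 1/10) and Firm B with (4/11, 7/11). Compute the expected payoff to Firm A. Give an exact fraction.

148/55

Against (4/11, 7/11), each row's expected payoff is low price: 25/11; medium price: 27/11; high price: 61/11.
Taking the (2/5, 1/2, 1/10)-weighted average: (2/5)·(25/11) + (1/2)·(27/11) + (1/10)·(61/11) = 148/55.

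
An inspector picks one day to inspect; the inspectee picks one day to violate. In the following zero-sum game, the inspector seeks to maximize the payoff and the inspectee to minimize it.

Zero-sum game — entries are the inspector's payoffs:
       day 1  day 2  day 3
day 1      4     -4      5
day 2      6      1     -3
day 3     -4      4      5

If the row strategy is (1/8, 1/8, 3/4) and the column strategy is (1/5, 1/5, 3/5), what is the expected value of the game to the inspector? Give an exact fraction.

103/40

Against (1/5, 1/5, 3/5), each row's expected payoff is day 1: 3; day 2: -2/5; day 3: 3.
Taking the (1/8, 1/8, 3/4)-weighted average: (1/8)·(3) + (1/8)·(-2/5) + (3/4)·(3) = 103/40.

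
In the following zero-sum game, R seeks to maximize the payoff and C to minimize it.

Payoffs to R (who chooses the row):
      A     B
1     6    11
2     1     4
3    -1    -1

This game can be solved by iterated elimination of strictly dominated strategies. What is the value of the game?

6

Row 2 is strictly dominated by row 1 (6>1, 11>4); eliminate 2.
Row 3 is strictly dominated by row 1 (6>-1, 11>-1); eliminate 3.
Column B is strictly dominated by A for C (6<11); eliminate B.
Only (1, A) remains, with payoff 6.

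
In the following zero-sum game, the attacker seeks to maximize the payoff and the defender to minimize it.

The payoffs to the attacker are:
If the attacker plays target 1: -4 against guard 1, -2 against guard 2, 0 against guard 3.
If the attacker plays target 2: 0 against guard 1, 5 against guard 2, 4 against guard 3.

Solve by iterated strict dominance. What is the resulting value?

Row target 1 is strictly dominated by row target 2 (0>-4, 5>-2, 4>0); eliminate target 1.
Column guard 2 is strictly dominated by guard 1 for the defender (0<5); eliminate guard 2.
Column guard 3 is strictly dominated by guard 1 for the defender (0<4); eliminate guard 3.
Only (target 2, guard 1) remains, with payoff 0.

0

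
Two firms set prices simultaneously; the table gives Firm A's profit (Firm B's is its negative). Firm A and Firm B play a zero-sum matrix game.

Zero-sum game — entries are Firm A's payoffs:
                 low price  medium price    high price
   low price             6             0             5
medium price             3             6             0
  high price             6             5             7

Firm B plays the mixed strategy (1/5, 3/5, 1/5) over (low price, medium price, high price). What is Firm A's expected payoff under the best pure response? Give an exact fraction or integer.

low price: (6)·(1/5) + (0)·(3/5) + (5)·(1/5) = 11/5.
medium price: (3)·(1/5) + (6)·(3/5) + (0)·(1/5) = 21/5.
high price: (6)·(1/5) + (5)·(3/5) + (7)·(1/5) = 28/5.
The best pure response is high price with expected payoff 28/5.

28/5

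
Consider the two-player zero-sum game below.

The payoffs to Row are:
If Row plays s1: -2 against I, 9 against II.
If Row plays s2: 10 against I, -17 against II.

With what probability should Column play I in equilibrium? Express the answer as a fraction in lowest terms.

13/19

Row minima are -2 and -17, so Row's maximin is -2; column maxima are 10 and 9, so Column's minimax is 9. These differ, so the equilibrium is in mixed strategies.
Let Column play I with probability q. Row is indifferent when −2q + 9(1−q) = 10q − 17(1−q), giving q = 13/19.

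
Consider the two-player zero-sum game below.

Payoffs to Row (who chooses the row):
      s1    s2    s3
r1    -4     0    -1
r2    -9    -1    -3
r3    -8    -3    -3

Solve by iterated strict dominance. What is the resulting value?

-4

Column s3 is strictly dominated by s1 for Column (-4<-1, -9<-3, -8<-3); eliminate s3.
Column s2 is strictly dominated by s1 for Column (-4<0, -9<-1, -8<-3); eliminate s2.
Row r2 is strictly dominated by row r1 (-4>-9); eliminate r2.
Row r3 is strictly dominated by row r1 (-4>-8); eliminate r3.
Only (r1, s1) remains, with payoff -4.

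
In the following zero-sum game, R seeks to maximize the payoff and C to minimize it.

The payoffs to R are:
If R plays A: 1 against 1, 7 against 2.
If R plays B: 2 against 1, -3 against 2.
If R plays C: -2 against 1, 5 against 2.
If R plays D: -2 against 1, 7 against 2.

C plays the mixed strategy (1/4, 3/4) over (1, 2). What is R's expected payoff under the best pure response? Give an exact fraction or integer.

11/2

A: (1)·(1/4) + (7)·(3/4) = 11/2.
B: (2)·(1/4) + (-3)·(3/4) = -7/4.
C: (-2)·(1/4) + (5)·(3/4) = 13/4.
D: (-2)·(1/4) + (7)·(3/4) = 19/4.
The best pure response is A with expected payoff 11/2.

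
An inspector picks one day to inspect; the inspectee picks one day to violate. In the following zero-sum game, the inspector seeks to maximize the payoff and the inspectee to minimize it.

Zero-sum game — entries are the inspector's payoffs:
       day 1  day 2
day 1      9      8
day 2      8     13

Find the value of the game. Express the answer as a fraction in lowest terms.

53/6

Row minima are 8 and 8, so the inspector's maximin is 8; column maxima are 9 and 13, so the inspectee's minimax is 9. These differ, so the equilibrium is in mixed strategies.
Let the inspector play day 1 with probability p. The inspectee is indifferent when 9p + 8(1−p) = 8p + 13(1−p), giving p = 5/6.
Let the inspectee play day 1 with probability q. The inspector is indifferent when 9q + 8(1−q) = 8q + 13(1−q), giving q = 5/6.
The value is 9·(5/6) + (8)·(1/6) = 53/6.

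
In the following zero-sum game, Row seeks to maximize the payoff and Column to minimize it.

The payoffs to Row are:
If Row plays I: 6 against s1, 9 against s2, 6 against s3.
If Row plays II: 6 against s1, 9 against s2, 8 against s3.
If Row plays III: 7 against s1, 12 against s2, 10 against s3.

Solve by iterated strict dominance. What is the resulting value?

7

Row II is strictly dominated by row III (7>6, 12>9, 10>8); eliminate II.
Row I is strictly dominated by row III (7>6, 12>9, 10>6); eliminate I.
Column s3 is strictly dominated by s1 for Column (7<10); eliminate s3.
Column s2 is strictly dominated by s1 for Column (7<12); eliminate s2.
Only (III, s1) remains, with payoff 7.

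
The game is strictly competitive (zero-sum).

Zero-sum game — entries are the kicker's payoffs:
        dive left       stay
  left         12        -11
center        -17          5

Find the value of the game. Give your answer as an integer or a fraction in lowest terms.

-127/45

Row minima are -11 and -17, so the kicker's maximin is -11; column maxima are 12 and 5, so the goalkeeper's minimax is 5. These differ, so the equilibrium is in mixed strategies.
Let the kicker play left with probability p. The goalkeeper is indifferent when 12p − 17(1−p) = −11p + 5(1−p), giving p = 22/45.
Let the goalkeeper play dive left with probability q. The kicker is indifferent when 12q − 11(1−q) = −17q + 5(1−q), giving q = 16/45.
The value is 12·(16/45) + (-11)·(29/45) = -127/45.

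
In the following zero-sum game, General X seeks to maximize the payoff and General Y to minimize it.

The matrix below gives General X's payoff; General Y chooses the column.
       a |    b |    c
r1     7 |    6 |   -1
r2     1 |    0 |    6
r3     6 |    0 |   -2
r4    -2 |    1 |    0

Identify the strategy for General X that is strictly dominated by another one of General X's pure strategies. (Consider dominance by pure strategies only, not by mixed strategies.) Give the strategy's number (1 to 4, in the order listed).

3

Compare r3 with r1: 7 > 6, 6 > 0, -1 > -2.
So r1 strictly dominates r3 for General X; r3 is strictly dominated.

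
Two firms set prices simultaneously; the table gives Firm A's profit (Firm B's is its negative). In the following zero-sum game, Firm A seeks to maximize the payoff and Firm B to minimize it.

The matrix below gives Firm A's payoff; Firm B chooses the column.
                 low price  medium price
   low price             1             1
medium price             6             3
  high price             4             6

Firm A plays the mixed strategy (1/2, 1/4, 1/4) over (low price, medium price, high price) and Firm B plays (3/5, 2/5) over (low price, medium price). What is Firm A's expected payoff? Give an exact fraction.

29/10

Against (3/5, 2/5), each row's expected payoff is low price: 1; medium price: 24/5; high price: 24/5.
Taking the (1/2, 1/4, 1/4)-weighted average: (1/2)·(1) + (1/4)·(24/5) + (1/4)·(24/5) = 29/10.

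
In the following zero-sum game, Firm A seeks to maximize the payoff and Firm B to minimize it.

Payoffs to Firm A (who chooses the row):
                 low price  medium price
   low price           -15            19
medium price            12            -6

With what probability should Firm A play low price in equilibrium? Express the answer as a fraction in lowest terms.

Row minima are -15 and -6, so Firm A's maximin is -6; column maxima are 12 and 19, so Firm B's minimax is 12. These differ, so the equilibrium is in mixed strategies.
Let Firm A play low price with probability p. Firm B is indifferent when −15p + 12(1−p) = 19p − 6(1−p), giving p = 9/26.

9/26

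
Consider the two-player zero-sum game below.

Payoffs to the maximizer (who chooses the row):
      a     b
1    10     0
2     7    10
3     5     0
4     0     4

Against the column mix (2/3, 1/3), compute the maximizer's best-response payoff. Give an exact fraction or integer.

8

1: (10)·(2/3) + (0)·(1/3) = 20/3.
2: (7)·(2/3) + (10)·(1/3) = 8.
3: (5)·(2/3) + (0)·(1/3) = 10/3.
4: (0)·(2/3) + (4)·(1/3) = 4/3.
The best pure response is 2 with expected payoff 8.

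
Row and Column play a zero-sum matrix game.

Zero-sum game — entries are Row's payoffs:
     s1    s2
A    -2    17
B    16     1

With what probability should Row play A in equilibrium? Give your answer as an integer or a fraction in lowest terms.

Row minima are -2 and 1, so Row's maximin is 1; column maxima are 16 and 17, so Column's minimax is 16. These differ, so the equilibrium is in mixed strategies.
Let Row play A with probability p. Column is indifferent when −2p + 16(1−p) = 17p + (1−p), giving p = 15/34.

15/34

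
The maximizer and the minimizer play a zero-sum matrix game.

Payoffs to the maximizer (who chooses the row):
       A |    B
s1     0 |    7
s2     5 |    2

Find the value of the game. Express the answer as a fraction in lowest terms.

Row minima are 0 and 2, so the maximizer's maximin is 2; column maxima are 5 and 7, so the minimizer's minimax is 5. These differ, so the equilibrium is in mixed strategies.
Let the maximizer play s1 with probability p. The minimizer is indifferent when 5(1−p) = 7p + 2(1−p), giving p = 3/10.
Let the minimizer play A with probability q. The maximizer is indifferent when 7(1−q) = 5q + 2(1−q), giving q = 1/2.
The value is 0·(1/2) + (7)·(1/2) = 7/2.

7/2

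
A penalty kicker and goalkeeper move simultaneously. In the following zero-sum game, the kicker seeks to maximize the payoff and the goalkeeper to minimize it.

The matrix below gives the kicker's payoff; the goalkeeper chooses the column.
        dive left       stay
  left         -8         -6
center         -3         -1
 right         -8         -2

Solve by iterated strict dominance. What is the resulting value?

Column stay is strictly dominated by dive left for the goalkeeper (-8<-6, -3<-1, -8<-2); eliminate stay.
Row right is strictly dominated by row center (-3>-8); eliminate right.
Row left is strictly dominated by row center (-3>-8); eliminate left.
Only (center, dive left) remains, with payoff -3.

-3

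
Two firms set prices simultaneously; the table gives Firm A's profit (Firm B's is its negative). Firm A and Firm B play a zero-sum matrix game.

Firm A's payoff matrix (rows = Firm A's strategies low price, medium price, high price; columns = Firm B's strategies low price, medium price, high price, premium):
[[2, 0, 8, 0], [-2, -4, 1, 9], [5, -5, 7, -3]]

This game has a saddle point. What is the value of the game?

0

Row minima: 0, -4, -5 → Firm A's maximin is 0.
Column maxima: 5, 0, 8, 9 → Firm B's minimax is 0.
They coincide at (low price, medium price), so the value is 0.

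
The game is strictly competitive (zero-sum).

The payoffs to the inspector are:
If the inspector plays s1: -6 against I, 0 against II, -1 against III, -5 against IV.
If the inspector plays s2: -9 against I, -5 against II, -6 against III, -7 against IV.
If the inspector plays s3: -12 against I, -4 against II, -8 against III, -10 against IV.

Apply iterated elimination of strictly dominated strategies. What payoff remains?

-6

Column III is strictly dominated by I for the inspectee (-6<-1, -9<-6, -12<-8); eliminate III.
Row s3 is strictly dominated by row s1 (-6>-12, 0>-4, -5>-10); eliminate s3.
Row s2 is strictly dominated by row s1 (-6>-9, 0>-5, -5>-7); eliminate s2.
Column II is strictly dominated by I for the inspectee (-6<0); eliminate II.
Column IV is strictly dominated by I for the inspectee (-6<-5); eliminate IV.
Only (s1, I) remains, with payoff -6.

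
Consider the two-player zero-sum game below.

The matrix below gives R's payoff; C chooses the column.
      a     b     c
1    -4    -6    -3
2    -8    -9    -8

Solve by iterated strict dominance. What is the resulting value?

-6

Column c is strictly dominated by b for C (-6<-3, -9<-8); eliminate c.
Column a is strictly dominated by b for C (-6<-4, -9<-8); eliminate a.
Row 2 is strictly dominated by row 1 (-6>-9); eliminate 2.
Only (1, b) remains, with payoff -6.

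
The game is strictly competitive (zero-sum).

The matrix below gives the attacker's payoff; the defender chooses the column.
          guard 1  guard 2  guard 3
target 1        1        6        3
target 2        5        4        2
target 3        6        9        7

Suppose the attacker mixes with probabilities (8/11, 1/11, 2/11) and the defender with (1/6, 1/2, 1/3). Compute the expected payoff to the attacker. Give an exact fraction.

Against (1/6, 1/2, 1/3), each row's expected payoff is target 1: 25/6; target 2: 7/2; target 3: 47/6.
Taking the (8/11, 1/11, 2/11)-weighted average: (8/11)·(25/6) + (1/11)·(7/2) + (2/11)·(47/6) = 105/22.

105/22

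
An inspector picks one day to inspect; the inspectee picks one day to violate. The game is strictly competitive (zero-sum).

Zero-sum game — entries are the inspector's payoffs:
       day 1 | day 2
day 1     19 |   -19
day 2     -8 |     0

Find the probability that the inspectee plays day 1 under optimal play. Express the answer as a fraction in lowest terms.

Row minima are -19 and -8, so the inspector's maximin is -8; column maxima are 19 and 0, so the inspectee's minimax is 0. These differ, so the equilibrium is in mixed strategies.
Let the inspectee play day 1 with probability q. The inspector is indifferent when 19q − 19(1−q) = −8q, giving q = 19/46.

19/46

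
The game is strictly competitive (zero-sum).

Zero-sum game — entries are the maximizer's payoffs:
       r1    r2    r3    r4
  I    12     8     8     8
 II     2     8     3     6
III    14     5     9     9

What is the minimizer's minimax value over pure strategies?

The worst case (largest entry) in each column is r1: 14, r2: 8, r3: 9, r4: 9.
The best (smallest) of these is 8.

8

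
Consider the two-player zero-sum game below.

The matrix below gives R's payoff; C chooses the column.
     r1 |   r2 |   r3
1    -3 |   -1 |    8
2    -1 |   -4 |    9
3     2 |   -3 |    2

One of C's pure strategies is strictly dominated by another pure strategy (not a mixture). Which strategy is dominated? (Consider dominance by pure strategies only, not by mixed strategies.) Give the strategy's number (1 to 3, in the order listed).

3

C prefers columns that give R less. Compare r3 with r2: -1 < 8, -4 < 9, -3 < 2.
So r2 strictly dominates r3 for C; r3 is strictly dominated.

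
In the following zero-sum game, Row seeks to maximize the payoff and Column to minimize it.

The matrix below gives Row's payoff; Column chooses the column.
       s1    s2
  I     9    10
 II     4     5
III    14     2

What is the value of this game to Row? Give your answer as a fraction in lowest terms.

122/13

Row II is strictly dominated by row I, so Row never plays it.
The remaining 2×2 game on (I, III) × (s1, s2) has no saddle point. Let Row play I with probability p; indifference gives 9p + 14(1−p) = 10p + 2(1−p), so p = 12/13.
Similarly Column's optimal q on s1 is 8/13, and the value is 9·(8/13) + (10)·(5/13) = 122/13.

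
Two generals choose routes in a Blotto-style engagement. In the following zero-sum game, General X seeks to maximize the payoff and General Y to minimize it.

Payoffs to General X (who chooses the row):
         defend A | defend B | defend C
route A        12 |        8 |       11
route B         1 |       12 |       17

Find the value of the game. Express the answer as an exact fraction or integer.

Column defend C is strictly dominated by defend B for General Y (it gives General X more in every row).
The remaining 2×2 game on (route A, route B) × (defend A, defend B) has no saddle point. Let General X play route A with probability p; indifference gives 12p + (1−p) = 8p + 12(1−p), so p = 11/15.
Similarly General Y's optimal q on defend A is 4/15, and the value is 12·(4/15) + (8)·(11/15) = 136/15.

136/15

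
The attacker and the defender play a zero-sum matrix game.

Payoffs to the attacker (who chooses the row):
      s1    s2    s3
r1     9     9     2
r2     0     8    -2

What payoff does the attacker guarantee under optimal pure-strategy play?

2

Row minima: 2, -2 → the attacker's maximin is 2.
Column maxima: 9, 9, 2 → the defender's minimax is 2.
They coincide at (r1, s3), so the value is 2.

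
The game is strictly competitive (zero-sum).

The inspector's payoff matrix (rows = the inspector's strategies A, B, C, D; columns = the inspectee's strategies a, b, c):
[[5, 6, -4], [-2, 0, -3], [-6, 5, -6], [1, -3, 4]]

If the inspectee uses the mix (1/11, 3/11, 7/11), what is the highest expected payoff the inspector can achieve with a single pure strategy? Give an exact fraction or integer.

20/11

A: (5)·(1/11) + (6)·(3/11) + (-4)·(7/11) = -5/11.
B: (-2)·(1/11) + (0)·(3/11) + (-3)·(7/11) = -23/11.
C: (-6)·(1/11) + (5)·(3/11) + (-6)·(7/11) = -3.
D: (1)·(1/11) + (-3)·(3/11) + (4)·(7/11) = 20/11.
The best pure response is D with expected payoff 20/11.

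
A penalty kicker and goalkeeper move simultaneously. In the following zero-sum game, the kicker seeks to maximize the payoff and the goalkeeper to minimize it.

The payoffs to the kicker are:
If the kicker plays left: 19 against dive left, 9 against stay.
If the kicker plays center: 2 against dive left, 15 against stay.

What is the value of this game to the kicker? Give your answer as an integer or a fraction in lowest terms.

Row minima are 9 and 2, so the kicker's maximin is 9; column maxima are 19 and 15, so the goalkeeper's minimax is 15. These differ, so the equilibrium is in mixed strategies.
Let the kicker play left with probability p. The goalkeeper is indifferent when 19p + 2(1−p) = 9p + 15(1−p), giving p = 13/23.
Let the goalkeeper play dive left with probability q. The kicker is indifferent when 19q + 9(1−q) = 2q + 15(1−q), giving q = 6/23.
The value is 19·(6/23) + (9)·(17/23) = 267/23.

267/23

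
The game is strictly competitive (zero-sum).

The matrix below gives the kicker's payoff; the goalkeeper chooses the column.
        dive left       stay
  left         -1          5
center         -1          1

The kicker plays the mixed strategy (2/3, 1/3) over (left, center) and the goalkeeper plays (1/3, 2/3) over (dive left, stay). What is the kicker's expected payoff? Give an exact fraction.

Against (1/3, 2/3), each row's expected payoff is left: 3; center: 1/3.
Taking the (2/3, 1/3)-weighted average: (2/3)·(3) + (1/3)·(1/3) = 19/9.

19/9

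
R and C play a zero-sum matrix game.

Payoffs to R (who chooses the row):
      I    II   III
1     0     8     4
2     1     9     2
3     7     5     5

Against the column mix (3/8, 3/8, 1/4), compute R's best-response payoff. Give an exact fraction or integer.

23/4

1: (0)·(3/8) + (8)·(3/8) + (4)·(1/4) = 4.
2: (1)·(3/8) + (9)·(3/8) + (2)·(1/4) = 17/4.
3: (7)·(3/8) + (5)·(3/8) + (5)·(1/4) = 23/4.
The best pure response is 3 with expected payoff 23/4.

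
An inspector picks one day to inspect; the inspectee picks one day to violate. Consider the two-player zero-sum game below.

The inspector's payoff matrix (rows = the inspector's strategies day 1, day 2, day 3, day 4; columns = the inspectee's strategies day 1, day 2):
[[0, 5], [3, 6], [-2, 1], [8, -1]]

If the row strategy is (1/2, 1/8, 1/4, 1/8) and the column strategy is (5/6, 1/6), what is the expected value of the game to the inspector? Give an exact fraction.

31/24

Against (5/6, 1/6), each row's expected payoff is day 1: 5/6; day 2: 7/2; day 3: -3/2; day 4: 13/2.
Taking the (1/2, 1/8, 1/4, 1/8)-weighted average: (1/2)·(5/6) + (1/8)·(7/2) + (1/4)·(-3/2) + (1/8)·(13/2) = 31/24.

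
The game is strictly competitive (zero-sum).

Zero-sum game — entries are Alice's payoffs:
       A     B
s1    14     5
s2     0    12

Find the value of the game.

Row minima are 5 and 0, so Alice's maximin is 5; column maxima are 14 and 12, so Bob's minimax is 12. These differ, so the equilibrium is in mixed strategies.
Let Alice play s1 with probability p. Bob is indifferent when 14p = 5p + 12(1−p), giving p = 4/7.
Let Bob play A with probability q. Alice is indifferent when 14q + 5(1−q) = 12(1−q), giving q = 1/3.
The value is 14·(1/3) + (5)·(2/3) = 8.

8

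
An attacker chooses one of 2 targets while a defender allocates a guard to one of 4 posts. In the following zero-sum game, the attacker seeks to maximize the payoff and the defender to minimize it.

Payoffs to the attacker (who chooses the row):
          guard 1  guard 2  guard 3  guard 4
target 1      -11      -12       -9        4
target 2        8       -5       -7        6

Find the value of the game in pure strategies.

Row minima: -12, -7 → the attacker's maximin is -7.
Column maxima: 8, -5, -7, 6 → the defender's minimax is -7.
They coincide at (target 2, guard 3), so the value is -7.

-7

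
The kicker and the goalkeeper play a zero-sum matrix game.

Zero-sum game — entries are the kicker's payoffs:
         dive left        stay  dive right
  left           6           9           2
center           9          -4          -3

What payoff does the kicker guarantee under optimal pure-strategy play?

Row minima: 2, -4 → the kicker's maximin is 2.
Column maxima: 9, 9, 2 → the goalkeeper's minimax is 2.
They coincide at (left, dive right), so the value is 2.

2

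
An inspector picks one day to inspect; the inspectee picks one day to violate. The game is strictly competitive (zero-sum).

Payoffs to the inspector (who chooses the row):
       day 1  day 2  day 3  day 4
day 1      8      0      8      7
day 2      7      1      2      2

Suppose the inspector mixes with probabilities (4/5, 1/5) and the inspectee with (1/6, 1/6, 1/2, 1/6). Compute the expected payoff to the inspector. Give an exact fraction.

86/15

Against (1/6, 1/6, 1/2, 1/6), each row's expected payoff is day 1: 13/2; day 2: 8/3.
Taking the (4/5, 1/5)-weighted average: (4/5)·(13/2) + (1/5)·(8/3) = 86/15.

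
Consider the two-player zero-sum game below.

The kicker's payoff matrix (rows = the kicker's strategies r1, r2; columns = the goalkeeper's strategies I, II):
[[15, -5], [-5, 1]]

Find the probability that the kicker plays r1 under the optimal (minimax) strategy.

Row minima are -5 and -5, so the kicker's maximin is -5; column maxima are 15 and 1, so the goalkeeper's minimax is 1. These differ, so the equilibrium is in mixed strategies.
Let the kicker play r1 with probability p. The goalkeeper is indifferent when 15p − 5(1−p) = −5p + (1−p), giving p = 3/13.

3/13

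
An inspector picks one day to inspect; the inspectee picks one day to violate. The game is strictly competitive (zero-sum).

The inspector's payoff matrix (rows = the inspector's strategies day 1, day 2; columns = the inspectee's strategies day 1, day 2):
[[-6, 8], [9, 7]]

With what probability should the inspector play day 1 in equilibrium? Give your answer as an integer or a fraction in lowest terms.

Row minima are -6 and 7, so the inspector's maximin is 7; column maxima are 9 and 8, so the inspectee's minimax is 8. These differ, so the equilibrium is in mixed strategies.
Let the inspector play day 1 with probability p. The inspectee is indifferent when −6p + 9(1−p) = 8p + 7(1−p), giving p = 1/8.

1/8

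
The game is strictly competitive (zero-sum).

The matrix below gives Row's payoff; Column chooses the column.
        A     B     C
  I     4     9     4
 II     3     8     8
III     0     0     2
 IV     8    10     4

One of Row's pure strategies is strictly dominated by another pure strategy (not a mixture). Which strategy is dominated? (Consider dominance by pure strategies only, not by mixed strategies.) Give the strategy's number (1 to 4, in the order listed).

Compare III with I: 4 > 0, 9 > 0, 4 > 2.
So I strictly dominates III for Row; III is strictly dominated.

3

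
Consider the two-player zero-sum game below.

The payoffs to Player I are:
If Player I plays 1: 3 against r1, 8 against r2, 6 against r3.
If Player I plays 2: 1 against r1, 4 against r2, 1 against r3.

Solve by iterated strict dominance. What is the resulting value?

Column r2 is strictly dominated by r1 for Player II (3<8, 1<4); eliminate r2.
Row 2 is strictly dominated by row 1 (3>1, 6>1); eliminate 2.
Column r3 is strictly dominated by r1 for Player II (3<6); eliminate r3.
Only (1, r1) remains, with payoff 3.

3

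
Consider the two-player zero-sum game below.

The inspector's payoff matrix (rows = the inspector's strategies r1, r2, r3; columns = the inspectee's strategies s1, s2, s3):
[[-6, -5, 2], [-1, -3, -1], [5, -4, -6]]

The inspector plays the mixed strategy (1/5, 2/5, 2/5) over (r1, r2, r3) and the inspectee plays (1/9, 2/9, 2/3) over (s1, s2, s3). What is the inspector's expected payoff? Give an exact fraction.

Against (1/9, 2/9, 2/3), each row's expected payoff is r1: -4/9; r2: -13/9; r3: -13/3.
Taking the (1/5, 2/5, 2/5)-weighted average: (1/5)·(-4/9) + (2/5)·(-13/9) + (2/5)·(-13/3) = -12/5.

-12/5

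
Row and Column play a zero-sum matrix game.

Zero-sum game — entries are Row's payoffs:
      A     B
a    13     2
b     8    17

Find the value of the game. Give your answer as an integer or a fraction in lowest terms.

Row minima are 2 and 8, so Row's maximin is 8; column maxima are 13 and 17, so Column's minimax is 13. These differ, so the equilibrium is in mixed strategies.
Let Row play a with probability p. Column is indifferent when 13p + 8(1−p) = 2p + 17(1−p), giving p = 9/20.
Let Column play A with probability q. Row is indifferent when 13q + 2(1−q) = 8q + 17(1−q), giving q = 3/4.
The value is 13·(3/4) + (2)·(1/4) = 41/4.

41/4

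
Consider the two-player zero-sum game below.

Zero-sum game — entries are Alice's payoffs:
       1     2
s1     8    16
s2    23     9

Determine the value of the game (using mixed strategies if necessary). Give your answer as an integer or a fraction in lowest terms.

148/11

Row minima are 8 and 9, so Alice's maximin is 9; column maxima are 23 and 16, so Bob's minimax is 16. These differ, so the equilibrium is in mixed strategies.
Let Alice play s1 with probability p. Bob is indifferent when 8p + 23(1−p) = 16p + 9(1−p), giving p = 7/11.
Let Bob play 1 with probability q. Alice is indifferent when 8q + 16(1−q) = 23q + 9(1−q), giving q = 7/22.
The value is 8·(7/22) + (16)·(15/22) = 148/11.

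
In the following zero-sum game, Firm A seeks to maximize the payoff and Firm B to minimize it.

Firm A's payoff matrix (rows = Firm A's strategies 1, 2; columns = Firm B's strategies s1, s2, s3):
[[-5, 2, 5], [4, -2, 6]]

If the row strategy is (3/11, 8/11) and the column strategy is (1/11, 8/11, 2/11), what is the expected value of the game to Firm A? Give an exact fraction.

Against (1/11, 8/11, 2/11), each row's expected payoff is 1: 21/11; 2: 0.
Taking the (3/11, 8/11)-weighted average: (3/11)·(21/11) + (8/11)·(0) = 63/121.

63/121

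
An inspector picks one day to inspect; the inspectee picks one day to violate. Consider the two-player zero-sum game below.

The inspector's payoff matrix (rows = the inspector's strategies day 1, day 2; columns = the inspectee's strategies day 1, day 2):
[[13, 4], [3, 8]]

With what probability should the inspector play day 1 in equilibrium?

5/14

Row minima are 4 and 3, so the inspector's maximin is 4; column maxima are 13 and 8, so the inspectee's minimax is 8. These differ, so the equilibrium is in mixed strategies.
Let the inspector play day 1 with probability p. The inspectee is indifferent when 13p + 3(1−p) = 4p + 8(1−p), giving p = 5/14.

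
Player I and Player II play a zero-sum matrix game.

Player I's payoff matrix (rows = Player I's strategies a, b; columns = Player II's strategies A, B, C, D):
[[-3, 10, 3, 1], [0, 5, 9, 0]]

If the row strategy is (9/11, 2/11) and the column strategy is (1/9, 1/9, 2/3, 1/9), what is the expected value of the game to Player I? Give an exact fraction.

Against (1/9, 1/9, 2/3, 1/9), each row's expected payoff is a: 26/9; b: 59/9.
Taking the (9/11, 2/11)-weighted average: (9/11)·(26/9) + (2/11)·(59/9) = 32/9.

32/9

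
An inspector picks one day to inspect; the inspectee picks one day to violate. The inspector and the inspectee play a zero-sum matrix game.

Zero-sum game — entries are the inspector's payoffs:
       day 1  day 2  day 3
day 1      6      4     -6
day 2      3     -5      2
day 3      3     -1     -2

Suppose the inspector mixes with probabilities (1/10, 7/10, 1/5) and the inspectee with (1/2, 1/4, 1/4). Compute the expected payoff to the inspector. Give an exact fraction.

Against (1/2, 1/4, 1/4), each row's expected payoff is day 1: 5/2; day 2: 3/4; day 3: 3/4.
Taking the (1/10, 7/10, 1/5)-weighted average: (1/10)·(5/2) + (7/10)·(3/4) + (1/5)·(3/4) = 37/40.

37/40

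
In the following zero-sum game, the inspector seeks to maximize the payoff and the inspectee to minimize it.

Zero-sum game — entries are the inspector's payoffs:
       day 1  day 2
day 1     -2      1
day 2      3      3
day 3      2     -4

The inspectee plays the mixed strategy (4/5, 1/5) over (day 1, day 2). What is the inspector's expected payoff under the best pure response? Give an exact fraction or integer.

3

day 1: (-2)·(4/5) + (1)·(1/5) = -7/5.
day 2: (3)·(4/5) + (3)·(1/5) = 3.
day 3: (2)·(4/5) + (-4)·(1/5) = 4/5.
The best pure response is day 2 with expected payoff 3.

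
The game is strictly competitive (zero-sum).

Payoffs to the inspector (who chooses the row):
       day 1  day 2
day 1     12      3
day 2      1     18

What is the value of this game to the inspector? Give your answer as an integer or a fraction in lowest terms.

213/26

Row minima are 3 and 1, so the inspector's maximin is 3; column maxima are 12 and 18, so the inspectee's minimax is 12. These differ, so the equilibrium is in mixed strategies.
Let the inspector play day 1 with probability p. The inspectee is indifferent when 12p + (1−p) = 3p + 18(1−p), giving p = 17/26.
Let the inspectee play day 1 with probability q. The inspector is indifferent when 12q + 3(1−q) = q + 18(1−q), giving q = 15/26.
The value is 12·(15/26) + (3)·(11/26) = 213/26.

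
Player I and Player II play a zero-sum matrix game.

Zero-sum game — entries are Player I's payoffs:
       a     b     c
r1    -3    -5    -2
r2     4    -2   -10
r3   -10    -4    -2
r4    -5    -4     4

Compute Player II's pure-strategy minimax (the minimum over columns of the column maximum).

The worst case (largest entry) in each column is a: 4, b: -2, c: 4.
The best (smallest) of these is -2.

-2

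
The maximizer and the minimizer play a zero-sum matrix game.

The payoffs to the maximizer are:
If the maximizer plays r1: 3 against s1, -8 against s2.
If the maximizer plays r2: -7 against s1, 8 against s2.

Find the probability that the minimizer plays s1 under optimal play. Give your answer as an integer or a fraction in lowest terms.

Row minima are -8 and -7, so the maximizer's maximin is -7; column maxima are 3 and 8, so the minimizer's minimax is 3. These differ, so the equilibrium is in mixed strategies.
Let the minimizer play s1 with probability q. The maximizer is indifferent when 3q − 8(1−q) = −7q + 8(1−q), giving q = 8/13.

8/13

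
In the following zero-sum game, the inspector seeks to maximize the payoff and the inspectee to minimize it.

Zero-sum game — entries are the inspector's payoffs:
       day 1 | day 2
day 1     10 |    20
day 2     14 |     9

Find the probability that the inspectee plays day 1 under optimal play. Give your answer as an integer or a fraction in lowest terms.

Row minima are 10 and 9, so the inspector's maximin is 10; column maxima are 14 and 20, so the inspectee's minimax is 14. These differ, so the equilibrium is in mixed strategies.
Let the inspectee play day 1 with probability q. The inspector is indifferent when 10q + 20(1−q) = 14q + 9(1−q), giving q = 11/15.

11/15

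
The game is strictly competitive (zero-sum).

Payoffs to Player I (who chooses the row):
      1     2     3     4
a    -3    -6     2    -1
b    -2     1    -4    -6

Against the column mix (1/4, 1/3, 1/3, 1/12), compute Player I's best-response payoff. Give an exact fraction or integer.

-2

a: (-3)·(1/4) + (-6)·(1/3) + (2)·(1/3) + (-1)·(1/12) = -13/6.
b: (-2)·(1/4) + (1)·(1/3) + (-4)·(1/3) + (-6)·(1/12) = -2.
The best pure response is b with expected payoff -2.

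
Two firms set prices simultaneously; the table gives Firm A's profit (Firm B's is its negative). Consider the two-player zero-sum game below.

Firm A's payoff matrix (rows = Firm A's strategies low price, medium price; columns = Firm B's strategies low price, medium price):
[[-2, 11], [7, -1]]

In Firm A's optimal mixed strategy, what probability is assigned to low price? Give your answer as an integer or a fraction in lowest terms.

8/21

Row minima are -2 and -1, so Firm A's maximin is -1; column maxima are 7 and 11, so Firm B's minimax is 7. These differ, so the equilibrium is in mixed strategies.
Let Firm A play low price with probability p. Firm B is indifferent when −2p + 7(1−p) = 11p − (1−p), giving p = 8/21.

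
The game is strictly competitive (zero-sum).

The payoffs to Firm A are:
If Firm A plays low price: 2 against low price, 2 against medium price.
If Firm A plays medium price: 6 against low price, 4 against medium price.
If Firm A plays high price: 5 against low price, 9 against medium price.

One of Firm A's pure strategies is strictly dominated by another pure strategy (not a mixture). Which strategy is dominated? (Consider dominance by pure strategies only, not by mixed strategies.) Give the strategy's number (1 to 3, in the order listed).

1

Compare low price with medium price: 6 > 2, 4 > 2.
So medium price strictly dominates low price for Firm A; low price is strictly dominated.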